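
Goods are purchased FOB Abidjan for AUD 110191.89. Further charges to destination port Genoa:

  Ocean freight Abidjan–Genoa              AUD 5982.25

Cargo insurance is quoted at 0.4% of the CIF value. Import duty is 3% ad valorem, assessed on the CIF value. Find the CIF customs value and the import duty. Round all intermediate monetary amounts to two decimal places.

Let C be the CIF value. C = FOB price + freight + 0.4% × C
C − 0.4% × C = 110191.89 + 5982.25
0.996 × C = 116174.14
C = 116174.14 / 0.996 = 116640.70
Insurance premium = 0.4% × 116640.70 = 466.56
Import duty = 116640.70 × 3% = 3499.22

CIF value: AUD 116640.70; import duty: AUD 3499.22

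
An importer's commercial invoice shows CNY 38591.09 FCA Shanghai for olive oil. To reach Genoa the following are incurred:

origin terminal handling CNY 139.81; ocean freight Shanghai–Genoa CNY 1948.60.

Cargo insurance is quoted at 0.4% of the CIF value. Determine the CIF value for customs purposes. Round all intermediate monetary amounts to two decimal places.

CIF value: CNY 40842.87

Let C be the CIF value. C = FCA price + pre-shipment costs + freight + 0.4% × C
C − 0.4% × C = 38591.09 + 139.81 + 1948.60
0.996 × C = 40679.50
C = 40679.50 / 0.996 = 40842.87
Insurance premium = 0.4% × 40842.87 = 163.37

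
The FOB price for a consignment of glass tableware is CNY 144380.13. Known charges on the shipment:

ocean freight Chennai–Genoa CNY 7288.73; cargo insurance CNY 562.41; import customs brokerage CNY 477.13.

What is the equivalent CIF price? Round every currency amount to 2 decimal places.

CIF price: CNY 152231.27

Not relevant to the conversion: brokerage — on the buyer under both terms; not part of either seller's price.
From FOB to CIF, the seller additionally bears: freight, insurance.
CIF price = 144380.13 + 7288.73 + 562.41 = 152231.27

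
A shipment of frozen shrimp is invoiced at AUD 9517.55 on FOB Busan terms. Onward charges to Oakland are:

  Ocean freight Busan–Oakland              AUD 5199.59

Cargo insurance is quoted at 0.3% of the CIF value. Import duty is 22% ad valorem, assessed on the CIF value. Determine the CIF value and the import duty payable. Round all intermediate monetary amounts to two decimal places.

CIF value: AUD 14761.42; import duty: AUD 3247.51

Let C be the CIF value. C = FOB price + freight + 0.3% × C
C − 0.3% × C = 9517.55 + 5199.59
0.997 × C = 14717.14
C = 14717.14 / 0.997 = 14761.42
Insurance premium = 0.3% × 14761.42 = 44.28
Import duty = 14761.42 × 22% = 3247.51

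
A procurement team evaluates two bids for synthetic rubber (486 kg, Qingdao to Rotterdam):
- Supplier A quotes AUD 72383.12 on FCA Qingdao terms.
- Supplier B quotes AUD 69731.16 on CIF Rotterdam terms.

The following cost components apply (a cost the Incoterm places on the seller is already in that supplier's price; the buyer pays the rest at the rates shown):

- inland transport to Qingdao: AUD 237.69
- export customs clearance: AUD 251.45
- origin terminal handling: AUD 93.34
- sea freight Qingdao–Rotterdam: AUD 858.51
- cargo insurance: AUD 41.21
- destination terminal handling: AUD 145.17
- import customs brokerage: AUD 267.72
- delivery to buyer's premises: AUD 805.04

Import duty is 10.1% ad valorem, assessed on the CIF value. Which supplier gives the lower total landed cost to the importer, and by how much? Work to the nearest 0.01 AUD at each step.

Supplier B is cheaper by AUD 4013.16

Supplier A (FCA):
CIF value = FCA price + origin terminal + freight + insurance = 72383.12 + 93.34 + 858.51 + 41.21 = 73376.18
Import duty = 73376.18 × 10.1% = 7410.99
Buyer bears (A): 93.34 + 858.51 + 41.21 + 145.17 + 267.72 + 805.04 = 2210.99
Landed cost (A) = invoice 72383.12 + 2210.99 + duty 7410.99 = 82005.10
Supplier B (CIF):
The CIF price already equals the CIF value: 69731.16
Import duty = 69731.16 × 10.1% = 7042.85
Buyer bears (B): 145.17 + 267.72 + 805.04 = 1217.93
Landed cost (B) = invoice 69731.16 + 1217.93 + duty 7042.85 = 77991.94
Difference = |82005.10 − 77991.94| = 4013.16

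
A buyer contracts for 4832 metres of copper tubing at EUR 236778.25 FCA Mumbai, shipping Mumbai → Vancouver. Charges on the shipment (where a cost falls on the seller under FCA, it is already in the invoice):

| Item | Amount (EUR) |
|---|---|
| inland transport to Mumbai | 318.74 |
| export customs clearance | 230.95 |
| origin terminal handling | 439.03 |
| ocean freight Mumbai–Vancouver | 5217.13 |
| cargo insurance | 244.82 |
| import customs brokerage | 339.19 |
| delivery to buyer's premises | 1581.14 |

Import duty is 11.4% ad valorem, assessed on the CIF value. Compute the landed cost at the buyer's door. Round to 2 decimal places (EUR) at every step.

Total landed cost: EUR 272264.99

FCA: the seller delivers export-cleared goods to the carrier; the buyer bears costs from that point.
Already in the invoice (seller's account under FCA): inland to port, export clearance — exclude.
CIF value = FCA price + origin terminal + freight + insurance = 236778.25 + 439.03 + 5217.13 + 244.82 = 242679.23
Import duty = 242679.23 × 11.4% = 27665.43
Buyer bears: origin terminal 439.03 + freight 5217.13 + insurance 244.82 + brokerage 339.19 + delivery 1581.14 + duty 27665.43 = 35486.74
Landed cost = invoice 236778.25 + 35486.74 = 272264.99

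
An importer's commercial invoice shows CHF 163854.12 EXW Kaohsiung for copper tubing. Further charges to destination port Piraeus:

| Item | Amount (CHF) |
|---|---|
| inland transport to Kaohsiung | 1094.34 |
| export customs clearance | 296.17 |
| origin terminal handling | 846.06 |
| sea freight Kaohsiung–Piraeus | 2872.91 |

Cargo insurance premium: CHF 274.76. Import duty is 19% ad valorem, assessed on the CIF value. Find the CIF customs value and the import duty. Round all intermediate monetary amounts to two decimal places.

CIF = EXW price + pre-shipment costs + freight + insurance
CIF = 163854.12 + 1094.34 + 296.17 + 846.06 + 2872.91 + 274.76 = 169238.36
Import duty = 169238.36 × 19% = 32155.29

CIF value: CHF 169238.36; import duty: CHF 32155.29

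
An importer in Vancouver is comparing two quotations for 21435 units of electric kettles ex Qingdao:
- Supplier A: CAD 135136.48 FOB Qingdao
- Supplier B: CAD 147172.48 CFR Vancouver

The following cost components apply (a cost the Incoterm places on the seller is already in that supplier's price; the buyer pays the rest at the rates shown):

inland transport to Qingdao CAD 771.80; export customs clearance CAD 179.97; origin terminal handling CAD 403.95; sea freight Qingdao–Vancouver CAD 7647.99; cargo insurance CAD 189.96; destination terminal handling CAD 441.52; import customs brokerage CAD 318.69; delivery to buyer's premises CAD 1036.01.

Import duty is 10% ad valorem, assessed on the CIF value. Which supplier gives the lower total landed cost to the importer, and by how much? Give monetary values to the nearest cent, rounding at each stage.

Supplier A (FOB):
CIF value = FOB price + freight + insurance = 135136.48 + 7647.99 + 189.96 = 142974.43
Import duty = 142974.43 × 10% = 14297.44
Buyer bears (A): 7647.99 + 189.96 + 441.52 + 318.69 + 1036.01 = 9634.17
Landed cost (A) = invoice 135136.48 + 9634.17 + duty 14297.44 = 159068.09
Supplier B (CFR):
CIF value = CFR price + insurance = 147172.48 + 189.96 = 147362.44
Import duty = 147362.44 × 10% = 14736.24
Buyer bears (B): 189.96 + 441.52 + 318.69 + 1036.01 = 1986.18
Landed cost (B) = invoice 147172.48 + 1986.18 + duty 14736.24 = 163894.90
Difference = |159068.09 − 163894.90| = 4826.81

Supplier A is cheaper by CAD 4826.81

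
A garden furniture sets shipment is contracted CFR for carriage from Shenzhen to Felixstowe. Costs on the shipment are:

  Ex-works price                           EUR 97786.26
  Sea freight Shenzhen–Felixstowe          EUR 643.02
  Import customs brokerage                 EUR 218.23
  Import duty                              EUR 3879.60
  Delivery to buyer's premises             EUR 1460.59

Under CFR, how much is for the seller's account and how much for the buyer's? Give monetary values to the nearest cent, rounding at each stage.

CFR: the seller pays costs through ocean freight to the destination port, but not insurance.
Seller's account: goods 97786.26 + freight 643.02 = 98429.28
Buyer's account: brokerage 218.23 + duty 3879.60 + delivery 1460.59 = 5558.42

Seller: EUR 98429.28; buyer: EUR 5558.42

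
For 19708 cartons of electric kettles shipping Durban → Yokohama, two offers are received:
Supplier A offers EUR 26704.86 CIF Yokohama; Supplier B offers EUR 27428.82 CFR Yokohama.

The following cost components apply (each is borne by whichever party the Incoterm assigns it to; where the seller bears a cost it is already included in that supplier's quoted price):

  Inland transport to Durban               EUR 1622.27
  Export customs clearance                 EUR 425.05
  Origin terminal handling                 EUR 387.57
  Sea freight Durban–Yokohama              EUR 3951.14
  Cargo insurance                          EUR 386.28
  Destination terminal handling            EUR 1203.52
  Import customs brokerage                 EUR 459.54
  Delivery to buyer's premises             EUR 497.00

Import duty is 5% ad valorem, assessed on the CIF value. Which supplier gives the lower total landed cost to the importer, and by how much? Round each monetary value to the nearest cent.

Supplier A is cheaper by EUR 1165.76

Supplier A (CIF):
The CIF price already equals the CIF value: 26704.86
Import duty = 26704.86 × 5% = 1335.24
Buyer bears (A): 1203.52 + 459.54 + 497.00 = 2160.06
Landed cost (A) = invoice 26704.86 + 2160.06 + duty 1335.24 = 30200.16
Supplier B (CFR):
CIF value = CFR price + insurance = 27428.82 + 386.28 = 27815.10
Import duty = 27815.10 × 5% = 1390.76
Buyer bears (B): 386.28 + 1203.52 + 459.54 + 497.00 = 2546.34
Landed cost (B) = invoice 27428.82 + 2546.34 + duty 1390.76 = 31365.92
Difference = |30200.16 − 31365.92| = 1165.76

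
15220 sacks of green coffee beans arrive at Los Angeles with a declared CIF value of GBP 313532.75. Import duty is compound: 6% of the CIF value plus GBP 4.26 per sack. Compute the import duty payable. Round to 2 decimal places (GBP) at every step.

Import duty: GBP 83649.17

Ad valorem component: 313532.75 × 6% = 18811.97
Specific component: 15220 × 4.26 = 64837.20
Import duty = 18811.97 + 64837.20 = 83649.17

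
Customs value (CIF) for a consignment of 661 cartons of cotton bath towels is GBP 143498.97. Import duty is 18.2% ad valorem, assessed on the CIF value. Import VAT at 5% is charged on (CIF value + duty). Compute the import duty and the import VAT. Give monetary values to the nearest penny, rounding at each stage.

Import duty: GBP 26116.81; import VAT: GBP 8480.79

Import duty = 143498.97 × 18.2% = 26116.81
VAT base = CIF + duty = 143498.97 + 26116.81 = 169615.78
Import VAT = 169615.78 × 5% = 8480.79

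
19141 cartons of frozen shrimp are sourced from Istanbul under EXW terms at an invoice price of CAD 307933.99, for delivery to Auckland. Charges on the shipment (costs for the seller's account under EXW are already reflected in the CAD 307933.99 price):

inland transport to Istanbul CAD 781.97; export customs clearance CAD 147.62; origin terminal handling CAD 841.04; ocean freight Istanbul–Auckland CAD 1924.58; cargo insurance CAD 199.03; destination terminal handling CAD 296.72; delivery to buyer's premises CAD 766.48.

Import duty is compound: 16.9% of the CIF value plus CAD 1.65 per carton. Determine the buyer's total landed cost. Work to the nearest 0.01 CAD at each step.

EXW: the seller makes goods available at their premises; the buyer bears all onward costs.
CIF value = EXW price + inland to port + export clearance + origin terminal + freight + insurance = 307933.99 + 781.97 + 147.62 + 841.04 + 1924.58 + 199.03 = 311828.23
Ad valorem component: 311828.23 × 16.9% = 52698.97
Specific component: 19141 × 1.65 = 31582.65
Import duty = 52698.97 + 31582.65 = 84281.62
Buyer bears: inland to port 781.97 + export clearance 147.62 + origin terminal 841.04 + freight 1924.58 + insurance 199.03 + destination terminal 296.72 + delivery 766.48 + duty 84281.62 = 89239.06
Landed cost = invoice 307933.99 + 89239.06 = 397173.05

Total landed cost: CAD 397173.05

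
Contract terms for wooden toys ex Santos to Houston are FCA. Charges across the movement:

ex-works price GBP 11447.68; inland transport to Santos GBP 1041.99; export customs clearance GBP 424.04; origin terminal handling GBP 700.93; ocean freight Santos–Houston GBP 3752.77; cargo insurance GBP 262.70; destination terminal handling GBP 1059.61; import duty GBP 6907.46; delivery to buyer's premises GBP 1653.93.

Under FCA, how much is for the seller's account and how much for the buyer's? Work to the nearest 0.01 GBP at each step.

FCA: the seller delivers export-cleared goods to the carrier; the buyer bears costs from that point.
Seller's account: goods 11447.68 + inland to port 1041.99 + export clearance 424.04 = 12913.71
Buyer's account: origin terminal 700.93 + freight 3752.77 + insurance 262.70 + destination terminal 1059.61 + duty 6907.46 + delivery 1653.93 = 14337.40

Seller: GBP 12913.71; buyer: GBP 14337.40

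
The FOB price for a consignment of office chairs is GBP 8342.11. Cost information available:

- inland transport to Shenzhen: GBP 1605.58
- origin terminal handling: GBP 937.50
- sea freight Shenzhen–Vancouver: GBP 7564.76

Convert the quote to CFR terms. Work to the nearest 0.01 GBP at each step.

CFR price: GBP 15906.87

Not relevant to the conversion: origin terminal, inland to port — on the seller under both FOB and CFR; already in the FOB price and stays in the CFR price.
From FOB to CFR, the seller additionally bears: freight.
CFR price = 8342.11 + 7564.76 = 15906.87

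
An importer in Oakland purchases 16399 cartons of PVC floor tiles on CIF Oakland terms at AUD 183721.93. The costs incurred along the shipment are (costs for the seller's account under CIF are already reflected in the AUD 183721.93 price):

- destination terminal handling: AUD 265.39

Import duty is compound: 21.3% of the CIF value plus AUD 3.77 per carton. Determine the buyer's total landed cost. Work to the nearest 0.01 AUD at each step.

Total landed cost: AUD 284944.32

CIF: the seller pays costs through ocean freight and marine insurance to the destination port.
The CIF price already equals the CIF value: 183721.93
Ad valorem component: 183721.93 × 21.3% = 39132.77
Specific component: 16399 × 3.77 = 61824.23
Import duty = 39132.77 + 61824.23 = 100957.00
Buyer bears: destination terminal 265.39 + duty 100957.00 = 101222.39
Landed cost = invoice 183721.93 + 101222.39 = 284944.32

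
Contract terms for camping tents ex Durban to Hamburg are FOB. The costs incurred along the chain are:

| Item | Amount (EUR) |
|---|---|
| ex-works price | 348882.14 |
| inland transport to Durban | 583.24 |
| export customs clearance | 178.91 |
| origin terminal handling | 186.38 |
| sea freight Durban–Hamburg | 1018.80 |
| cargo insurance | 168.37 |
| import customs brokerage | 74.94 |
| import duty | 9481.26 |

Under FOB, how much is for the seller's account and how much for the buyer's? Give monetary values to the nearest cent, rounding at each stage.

FOB: the seller bears costs until goods are on board at the origin port; the buyer bears freight, insurance and all costs thereafter.
Seller's account: goods 348882.14 + inland to port 583.24 + export clearance 178.91 + origin terminal 186.38 = 349830.67
Buyer's account: freight 1018.80 + insurance 168.37 + brokerage 74.94 + duty 9481.26 = 10743.37

Seller: EUR 349830.67; buyer: EUR 10743.37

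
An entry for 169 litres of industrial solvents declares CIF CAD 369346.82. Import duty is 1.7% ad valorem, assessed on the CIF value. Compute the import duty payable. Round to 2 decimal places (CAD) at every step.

Import duty: CAD 6278.90

Import duty = 369346.82 × 1.7% = 6278.90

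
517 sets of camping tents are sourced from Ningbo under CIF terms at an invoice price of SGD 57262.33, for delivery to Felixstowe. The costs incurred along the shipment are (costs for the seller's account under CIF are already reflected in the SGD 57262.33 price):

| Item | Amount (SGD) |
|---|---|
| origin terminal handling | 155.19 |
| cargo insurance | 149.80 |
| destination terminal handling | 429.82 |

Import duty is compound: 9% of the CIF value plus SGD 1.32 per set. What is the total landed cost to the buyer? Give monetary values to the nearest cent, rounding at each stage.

CIF: the seller pays costs through ocean freight and marine insurance to the destination port.
Already in the invoice (seller's account under CIF): origin terminal, insurance — exclude.
The CIF price already equals the CIF value: 57262.33
Ad valorem component: 57262.33 × 9% = 5153.61
Specific component: 517 × 1.32 = 682.44
Import duty = 5153.61 + 682.44 = 5836.05
Buyer bears: destination terminal 429.82 + duty 5836.05 = 6265.87
Landed cost = invoice 57262.33 + 6265.87 = 63528.20

Total landed cost: SGD 63528.20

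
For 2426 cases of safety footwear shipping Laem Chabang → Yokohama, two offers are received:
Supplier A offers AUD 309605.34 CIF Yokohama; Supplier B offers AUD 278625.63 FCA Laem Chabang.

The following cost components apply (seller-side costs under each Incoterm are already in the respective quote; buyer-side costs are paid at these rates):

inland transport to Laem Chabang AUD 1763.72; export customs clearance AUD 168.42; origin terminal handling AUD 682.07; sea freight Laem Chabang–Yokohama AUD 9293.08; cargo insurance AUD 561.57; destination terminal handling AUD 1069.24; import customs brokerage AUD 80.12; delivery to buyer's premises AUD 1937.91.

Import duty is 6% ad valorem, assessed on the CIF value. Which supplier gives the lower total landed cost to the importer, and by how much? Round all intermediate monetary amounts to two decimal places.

Supplier B is cheaper by AUD 21669.57

Supplier A (CIF):
The CIF price already equals the CIF value: 309605.34
Import duty = 309605.34 × 6% = 18576.32
Buyer bears (A): 1069.24 + 80.12 + 1937.91 = 3087.27
Landed cost (A) = invoice 309605.34 + 3087.27 + duty 18576.32 = 331268.93
Supplier B (FCA):
CIF value = FCA price + origin terminal + freight + insurance = 278625.63 + 682.07 + 9293.08 + 561.57 = 289162.35
Import duty = 289162.35 × 6% = 17349.74
Buyer bears (B): 682.07 + 9293.08 + 561.57 + 1069.24 + 80.12 + 1937.91 = 13623.99
Landed cost (B) = invoice 278625.63 + 13623.99 + duty 17349.74 = 309599.36
Difference = |331268.93 − 309599.36| = 21669.57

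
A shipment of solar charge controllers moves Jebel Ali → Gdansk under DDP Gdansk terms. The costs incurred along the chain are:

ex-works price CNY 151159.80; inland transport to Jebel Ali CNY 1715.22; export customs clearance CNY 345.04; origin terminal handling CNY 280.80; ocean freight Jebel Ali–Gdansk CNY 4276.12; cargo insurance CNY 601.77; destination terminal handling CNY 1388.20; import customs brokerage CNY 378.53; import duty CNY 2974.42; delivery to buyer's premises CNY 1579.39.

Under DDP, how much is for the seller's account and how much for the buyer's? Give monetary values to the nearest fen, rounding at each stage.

DDP: the seller bears all costs including import duty.
Seller's account: goods 151159.80 + inland to port 1715.22 + export clearance 345.04 + origin terminal 280.80 + freight 4276.12 + insurance 601.77 + destination terminal 1388.20 + brokerage 378.53 + duty 2974.42 + delivery 1579.39 = 164699.29
Buyer's account: 0.00

Seller: CNY 164699.29; buyer: CNY 0.00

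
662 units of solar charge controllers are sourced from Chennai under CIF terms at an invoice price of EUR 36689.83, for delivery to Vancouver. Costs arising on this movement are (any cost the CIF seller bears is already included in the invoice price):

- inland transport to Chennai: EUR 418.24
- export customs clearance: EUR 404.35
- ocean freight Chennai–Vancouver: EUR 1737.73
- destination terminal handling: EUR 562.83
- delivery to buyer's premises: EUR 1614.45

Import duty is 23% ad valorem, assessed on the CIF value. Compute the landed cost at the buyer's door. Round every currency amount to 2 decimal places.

CIF: the seller pays costs through ocean freight and marine insurance to the destination port.
Already in the invoice (seller's account under CIF): inland to port, export clearance, freight — exclude.
The CIF price already equals the CIF value: 36689.83
Import duty = 36689.83 × 23% = 8438.66
Buyer bears: destination terminal 562.83 + delivery 1614.45 + duty 8438.66 = 10615.94
Landed cost = invoice 36689.83 + 10615.94 = 47305.77

Total landed cost: EUR 47305.77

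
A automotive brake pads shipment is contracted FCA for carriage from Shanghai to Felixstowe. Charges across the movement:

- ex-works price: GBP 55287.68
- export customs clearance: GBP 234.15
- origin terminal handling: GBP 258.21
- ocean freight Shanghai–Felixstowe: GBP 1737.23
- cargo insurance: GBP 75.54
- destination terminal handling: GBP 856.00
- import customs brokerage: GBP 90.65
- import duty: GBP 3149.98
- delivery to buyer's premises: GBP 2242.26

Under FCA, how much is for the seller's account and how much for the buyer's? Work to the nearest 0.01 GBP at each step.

FCA: the seller delivers export-cleared goods to the carrier; the buyer bears costs from that point.
Seller's account: goods 55287.68 + export clearance 234.15 = 55521.83
Buyer's account: origin terminal 258.21 + freight 1737.23 + insurance 75.54 + destination terminal 856.00 + brokerage 90.65 + duty 3149.98 + delivery 2242.26 = 8409.87

Seller: GBP 55521.83; buyer: GBP 8409.87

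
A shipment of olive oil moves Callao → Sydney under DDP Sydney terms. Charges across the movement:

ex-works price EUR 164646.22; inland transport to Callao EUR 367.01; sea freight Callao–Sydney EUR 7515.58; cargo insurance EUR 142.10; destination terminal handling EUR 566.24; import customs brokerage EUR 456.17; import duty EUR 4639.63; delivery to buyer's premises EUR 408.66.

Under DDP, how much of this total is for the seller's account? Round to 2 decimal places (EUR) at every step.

DDP: the seller bears all costs including import duty.
Seller's account: goods 164646.22 + inland to port 367.01 + freight 7515.58 + insurance 142.10 + destination terminal 566.24 + brokerage 456.17 + duty 4639.63 + delivery 408.66 = 178741.61
Buyer's account: 0.00

Seller's account: EUR 178741.61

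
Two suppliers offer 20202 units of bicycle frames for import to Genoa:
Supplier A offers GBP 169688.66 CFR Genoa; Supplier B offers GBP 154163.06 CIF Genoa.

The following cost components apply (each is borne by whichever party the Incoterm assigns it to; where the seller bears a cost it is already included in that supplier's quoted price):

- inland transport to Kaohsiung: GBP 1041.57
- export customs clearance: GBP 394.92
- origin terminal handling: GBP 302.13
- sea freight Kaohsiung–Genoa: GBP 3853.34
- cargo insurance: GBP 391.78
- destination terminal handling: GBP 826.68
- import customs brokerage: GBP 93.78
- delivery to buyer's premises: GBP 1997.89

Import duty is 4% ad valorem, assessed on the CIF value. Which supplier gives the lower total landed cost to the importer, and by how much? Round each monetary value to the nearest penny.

Supplier A (CFR):
CIF value = CFR price + insurance = 169688.66 + 391.78 = 170080.44
Import duty = 170080.44 × 4% = 6803.22
Buyer bears (A): 391.78 + 826.68 + 93.78 + 1997.89 = 3310.13
Landed cost (A) = invoice 169688.66 + 3310.13 + duty 6803.22 = 179802.01
Supplier B (CIF):
The CIF price already equals the CIF value: 154163.06
Import duty = 154163.06 × 4% = 6166.52
Buyer bears (B): 826.68 + 93.78 + 1997.89 = 2918.35
Landed cost (B) = invoice 154163.06 + 2918.35 + duty 6166.52 = 163247.93
Difference = |179802.01 − 163247.93| = 16554.08

Supplier B is cheaper by GBP 16554.08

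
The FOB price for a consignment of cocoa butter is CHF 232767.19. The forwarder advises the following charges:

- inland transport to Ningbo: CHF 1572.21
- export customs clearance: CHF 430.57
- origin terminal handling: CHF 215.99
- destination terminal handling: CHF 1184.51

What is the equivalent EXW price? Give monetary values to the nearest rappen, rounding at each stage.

Not relevant to the conversion: destination terminal — on the buyer under both terms; not part of either seller's price.
From FOB to EXW, the seller no longer bears: inland to port, export clearance, origin terminal.
EXW price = 232767.19 − 1572.21 − 430.57 − 215.99 = 230548.42

EXW price: CHF 230548.42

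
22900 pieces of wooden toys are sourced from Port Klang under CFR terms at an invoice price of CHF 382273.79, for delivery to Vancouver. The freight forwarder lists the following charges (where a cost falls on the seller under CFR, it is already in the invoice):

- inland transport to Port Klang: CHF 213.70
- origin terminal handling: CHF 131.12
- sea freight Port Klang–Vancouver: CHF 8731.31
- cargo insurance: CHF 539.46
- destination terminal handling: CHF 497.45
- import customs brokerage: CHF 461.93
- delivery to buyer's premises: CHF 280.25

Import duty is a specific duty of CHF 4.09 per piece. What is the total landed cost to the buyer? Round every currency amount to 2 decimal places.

Total landed cost: CHF 477713.88

CFR: the seller pays costs through ocean freight to the destination port, but not insurance.
Already in the invoice (seller's account under CFR): inland to port, origin terminal, freight — exclude.
CIF value = CFR price + insurance = 382273.79 + 539.46 = 382813.25
Import duty = 22900 × 4.09 = 93661.00
Buyer bears: insurance 539.46 + destination terminal 497.45 + brokerage 461.93 + delivery 280.25 + duty 93661.00 = 95440.09
Landed cost = invoice 382273.79 + 95440.09 = 477713.88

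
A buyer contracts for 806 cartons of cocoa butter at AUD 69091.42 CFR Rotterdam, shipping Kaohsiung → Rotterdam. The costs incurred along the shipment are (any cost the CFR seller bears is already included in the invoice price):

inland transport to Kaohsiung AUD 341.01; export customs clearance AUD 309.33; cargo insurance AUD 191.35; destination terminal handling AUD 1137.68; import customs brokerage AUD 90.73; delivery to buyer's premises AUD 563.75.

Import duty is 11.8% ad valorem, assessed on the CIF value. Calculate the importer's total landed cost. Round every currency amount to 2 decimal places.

Total landed cost: AUD 79250.30

CFR: the seller pays costs through ocean freight to the destination port, but not insurance.
Already in the invoice (seller's account under CFR): inland to port, export clearance — exclude.
CIF value = CFR price + insurance = 69091.42 + 191.35 = 69282.77
Import duty = 69282.77 × 11.8% = 8175.37
Buyer bears: insurance 191.35 + destination terminal 1137.68 + brokerage 90.73 + delivery 563.75 + duty 8175.37 = 10158.88
Landed cost = invoice 69091.42 + 10158.88 = 79250.30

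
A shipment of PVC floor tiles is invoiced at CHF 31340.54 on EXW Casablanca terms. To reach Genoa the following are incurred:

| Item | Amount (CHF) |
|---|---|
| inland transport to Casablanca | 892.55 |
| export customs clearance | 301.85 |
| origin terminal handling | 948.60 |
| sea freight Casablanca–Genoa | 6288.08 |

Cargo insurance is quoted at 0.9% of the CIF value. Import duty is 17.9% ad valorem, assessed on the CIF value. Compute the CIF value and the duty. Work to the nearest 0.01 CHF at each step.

Let C be the CIF value. C = EXW price + pre-shipment costs + freight + 0.9% × C
C − 0.9% × C = 31340.54 + 892.55 + 301.85 + 948.60 + 6288.08
0.991 × C = 39771.62
C = 39771.62 / 0.991 = 40132.82
Insurance premium = 0.9% × 40132.82 = 361.20
Import duty = 40132.82 × 17.9% = 7183.77

CIF value: CHF 40132.82; import duty: CHF 7183.77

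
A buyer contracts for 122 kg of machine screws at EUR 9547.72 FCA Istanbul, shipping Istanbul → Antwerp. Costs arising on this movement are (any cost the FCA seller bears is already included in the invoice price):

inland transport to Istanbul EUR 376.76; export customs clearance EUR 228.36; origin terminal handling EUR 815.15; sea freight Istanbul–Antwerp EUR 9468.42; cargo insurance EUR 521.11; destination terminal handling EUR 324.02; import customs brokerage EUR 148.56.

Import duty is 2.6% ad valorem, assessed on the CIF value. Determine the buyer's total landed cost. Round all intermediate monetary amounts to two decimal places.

FCA: the seller delivers export-cleared goods to the carrier; the buyer bears costs from that point.
Already in the invoice (seller's account under FCA): inland to port, export clearance — exclude.
CIF value = FCA price + origin terminal + freight + insurance = 9547.72 + 815.15 + 9468.42 + 521.11 = 20352.40
Import duty = 20352.40 × 2.6% = 529.16
Buyer bears: origin terminal 815.15 + freight 9468.42 + insurance 521.11 + destination terminal 324.02 + brokerage 148.56 + duty 529.16 = 11806.42
Landed cost = invoice 9547.72 + 11806.42 = 21354.14

Total landed cost: EUR 21354.14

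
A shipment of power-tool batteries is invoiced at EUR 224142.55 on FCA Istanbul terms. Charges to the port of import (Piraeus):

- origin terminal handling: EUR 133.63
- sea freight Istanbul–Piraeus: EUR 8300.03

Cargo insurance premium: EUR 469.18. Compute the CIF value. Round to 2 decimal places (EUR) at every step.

CIF = FCA price + pre-shipment costs + freight + insurance
CIF = 224142.55 + 133.63 + 8300.03 + 469.18 = 233045.39

CIF value: EUR 233045.39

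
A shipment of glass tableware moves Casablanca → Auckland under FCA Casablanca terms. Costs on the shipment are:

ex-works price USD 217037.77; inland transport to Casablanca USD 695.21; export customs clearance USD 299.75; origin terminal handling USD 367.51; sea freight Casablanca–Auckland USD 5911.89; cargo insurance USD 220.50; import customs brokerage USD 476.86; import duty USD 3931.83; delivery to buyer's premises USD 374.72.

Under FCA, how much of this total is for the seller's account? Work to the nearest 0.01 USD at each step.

FCA: the seller delivers export-cleared goods to the carrier; the buyer bears costs from that point.
Seller's account: goods 217037.77 + inland to port 695.21 + export clearance 299.75 = 218032.73
Buyer's account: origin terminal 367.51 + freight 5911.89 + insurance 220.50 + brokerage 476.86 + duty 3931.83 + delivery 374.72 = 11283.31

Seller's account: USD 218032.73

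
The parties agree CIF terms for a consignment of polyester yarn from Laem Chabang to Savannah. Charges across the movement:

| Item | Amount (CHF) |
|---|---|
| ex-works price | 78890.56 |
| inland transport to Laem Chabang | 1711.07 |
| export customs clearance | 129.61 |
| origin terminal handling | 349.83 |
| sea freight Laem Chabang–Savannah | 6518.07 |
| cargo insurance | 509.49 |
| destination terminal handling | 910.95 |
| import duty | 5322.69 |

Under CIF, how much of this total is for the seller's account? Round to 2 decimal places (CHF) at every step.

CIF: the seller pays costs through ocean freight and marine insurance to the destination port.
Seller's account: goods 78890.56 + inland to port 1711.07 + export clearance 129.61 + origin terminal 349.83 + freight 6518.07 + insurance 509.49 = 88108.63
Buyer's account: destination terminal 910.95 + duty 5322.69 = 6233.64

Seller's account: CHF 88108.63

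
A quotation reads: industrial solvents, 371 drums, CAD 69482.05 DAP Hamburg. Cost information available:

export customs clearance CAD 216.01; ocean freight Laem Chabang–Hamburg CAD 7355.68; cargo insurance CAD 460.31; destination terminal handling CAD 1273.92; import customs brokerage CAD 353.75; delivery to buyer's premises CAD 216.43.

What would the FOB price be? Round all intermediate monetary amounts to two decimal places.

Not relevant to the conversion: export clearance — on the seller under both DAP and FOB; already in the DAP price and stays in the FOB price. brokerage — on the buyer under both terms; not part of either seller's price.
From DAP to FOB, the seller no longer bears: freight, insurance, destination terminal, delivery.
FOB price = 69482.05 − 7355.68 − 460.31 − 1273.92 − 216.43 = 60175.71

FOB price: CAD 60175.71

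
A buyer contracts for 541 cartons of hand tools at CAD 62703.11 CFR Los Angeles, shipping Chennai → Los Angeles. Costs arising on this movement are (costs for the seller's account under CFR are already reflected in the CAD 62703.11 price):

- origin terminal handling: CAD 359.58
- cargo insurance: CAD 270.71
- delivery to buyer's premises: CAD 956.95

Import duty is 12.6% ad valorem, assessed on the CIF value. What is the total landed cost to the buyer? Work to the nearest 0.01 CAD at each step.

Total landed cost: CAD 71865.47

CFR: the seller pays costs through ocean freight to the destination port, but not insurance.
Already in the invoice (seller's account under CFR): origin terminal — exclude.
CIF value = CFR price + insurance = 62703.11 + 270.71 = 62973.82
Import duty = 62973.82 × 12.6% = 7934.70
Buyer bears: insurance 270.71 + delivery 956.95 + duty 7934.70 = 9162.36
Landed cost = invoice 62703.11 + 9162.36 = 71865.47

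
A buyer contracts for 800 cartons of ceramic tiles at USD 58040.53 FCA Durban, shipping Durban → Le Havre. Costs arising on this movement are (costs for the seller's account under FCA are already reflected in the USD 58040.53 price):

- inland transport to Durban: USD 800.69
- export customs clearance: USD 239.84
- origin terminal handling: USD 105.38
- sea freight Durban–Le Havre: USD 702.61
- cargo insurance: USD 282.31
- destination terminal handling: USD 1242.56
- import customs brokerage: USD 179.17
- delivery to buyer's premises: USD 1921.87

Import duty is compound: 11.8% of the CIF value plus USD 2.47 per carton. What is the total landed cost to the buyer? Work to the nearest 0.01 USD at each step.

FCA: the seller delivers export-cleared goods to the carrier; the buyer bears costs from that point.
Already in the invoice (seller's account under FCA): inland to port, export clearance — exclude.
CIF value = FCA price + origin terminal + freight + insurance = 58040.53 + 105.38 + 702.61 + 282.31 = 59130.83
Ad valorem component: 59130.83 × 11.8% = 6977.44
Specific component: 800 × 2.47 = 1976.00
Import duty = 6977.44 + 1976.00 = 8953.44
Buyer bears: origin terminal 105.38 + freight 702.61 + insurance 282.31 + destination terminal 1242.56 + brokerage 179.17 + delivery 1921.87 + duty 8953.44 = 13387.34
Landed cost = invoice 58040.53 + 13387.34 = 71427.87

Total landed cost: USD 71427.87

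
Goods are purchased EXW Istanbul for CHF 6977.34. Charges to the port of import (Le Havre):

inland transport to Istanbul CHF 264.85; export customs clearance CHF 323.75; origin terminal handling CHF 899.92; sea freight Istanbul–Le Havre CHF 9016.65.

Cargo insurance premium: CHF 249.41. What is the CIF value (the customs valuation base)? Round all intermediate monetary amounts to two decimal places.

CIF = EXW price + pre-shipment costs + freight + insurance
CIF = 6977.34 + 264.85 + 323.75 + 899.92 + 9016.65 + 249.41 = 17731.92

CIF value: CHF 17731.92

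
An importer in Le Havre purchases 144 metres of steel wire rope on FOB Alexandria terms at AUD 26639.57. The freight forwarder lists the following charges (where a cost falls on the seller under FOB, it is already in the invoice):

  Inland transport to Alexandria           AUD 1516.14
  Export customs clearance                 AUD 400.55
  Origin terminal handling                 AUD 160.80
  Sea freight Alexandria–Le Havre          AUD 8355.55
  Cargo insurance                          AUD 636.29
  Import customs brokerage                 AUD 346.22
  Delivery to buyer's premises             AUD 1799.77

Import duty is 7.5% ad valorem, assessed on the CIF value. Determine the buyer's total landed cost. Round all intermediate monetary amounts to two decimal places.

Total landed cost: AUD 40449.76

FOB: the seller bears costs until goods are on board at the origin port; the buyer bears freight, insurance and all costs thereafter.
Already in the invoice (seller's account under FOB): inland to port, export clearance, origin terminal — exclude.
CIF value = FOB price + freight + insurance = 26639.57 + 8355.55 + 636.29 = 35631.41
Import duty = 35631.41 × 7.5% = 2672.36
Buyer bears: freight 8355.55 + insurance 636.29 + brokerage 346.22 + delivery 1799.77 + duty 2672.36 = 13810.19
Landed cost = invoice 26639.57 + 13810.19 = 40449.76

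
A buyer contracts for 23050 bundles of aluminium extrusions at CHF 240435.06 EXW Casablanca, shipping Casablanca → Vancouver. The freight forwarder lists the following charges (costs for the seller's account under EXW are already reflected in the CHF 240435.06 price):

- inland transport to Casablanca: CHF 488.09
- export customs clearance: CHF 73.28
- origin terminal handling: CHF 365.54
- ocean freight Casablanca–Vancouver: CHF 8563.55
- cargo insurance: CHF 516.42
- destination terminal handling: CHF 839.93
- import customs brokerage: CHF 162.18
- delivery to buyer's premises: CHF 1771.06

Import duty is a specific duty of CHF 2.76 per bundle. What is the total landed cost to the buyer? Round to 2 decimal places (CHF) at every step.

Total landed cost: CHF 316833.11

EXW: the seller makes goods available at their premises; the buyer bears all onward costs.
CIF value = EXW price + inland to port + export clearance + origin terminal + freight + insurance = 240435.06 + 488.09 + 73.28 + 365.54 + 8563.55 + 516.42 = 250441.94
Import duty = 23050 × 2.76 = 63618.00
Buyer bears: inland to port 488.09 + export clearance 73.28 + origin terminal 365.54 + freight 8563.55 + insurance 516.42 + destination terminal 839.93 + brokerage 162.18 + delivery 1771.06 + duty 63618.00 = 76398.05
Landed cost = invoice 240435.06 + 76398.05 = 316833.11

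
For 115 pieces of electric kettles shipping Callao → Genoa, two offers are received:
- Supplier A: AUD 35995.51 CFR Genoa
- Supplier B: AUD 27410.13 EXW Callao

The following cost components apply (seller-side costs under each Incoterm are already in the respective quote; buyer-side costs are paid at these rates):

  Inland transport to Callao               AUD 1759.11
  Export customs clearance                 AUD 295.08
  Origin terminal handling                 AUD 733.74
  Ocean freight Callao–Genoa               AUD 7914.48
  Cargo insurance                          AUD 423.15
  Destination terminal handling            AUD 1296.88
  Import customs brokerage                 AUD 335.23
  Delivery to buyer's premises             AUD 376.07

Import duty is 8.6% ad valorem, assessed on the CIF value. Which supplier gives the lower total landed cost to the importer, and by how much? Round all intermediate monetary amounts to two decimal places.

Supplier A is cheaper by AUD 2299.10

Supplier A (CFR):
CIF value = CFR price + insurance = 35995.51 + 423.15 = 36418.66
Import duty = 36418.66 × 8.6% = 3132.00
Buyer bears (A): 423.15 + 1296.88 + 335.23 + 376.07 = 2431.33
Landed cost (A) = invoice 35995.51 + 2431.33 + duty 3132.00 = 41558.84
Supplier B (EXW):
CIF value = EXW price + inland to port + export clearance + origin terminal + freight + insurance = 27410.13 + 1759.11 + 295.08 + 733.74 + 7914.48 + 423.15 = 38535.69
Import duty = 38535.69 × 8.6% = 3314.07
Buyer bears (B): 1759.11 + 295.08 + 733.74 + 7914.48 + 423.15 + 1296.88 + 335.23 + 376.07 = 13133.74
Landed cost (B) = invoice 27410.13 + 13133.74 + duty 3314.07 = 43857.94
Difference = |41558.84 − 43857.94| = 2299.10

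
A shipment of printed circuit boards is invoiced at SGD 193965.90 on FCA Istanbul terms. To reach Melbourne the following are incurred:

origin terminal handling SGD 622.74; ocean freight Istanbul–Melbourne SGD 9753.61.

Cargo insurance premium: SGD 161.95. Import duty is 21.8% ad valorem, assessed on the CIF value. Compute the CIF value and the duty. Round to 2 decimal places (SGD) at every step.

CIF value: SGD 204504.20; import duty: SGD 44581.92

CIF = FCA price + pre-shipment costs + freight + insurance
CIF = 193965.90 + 622.74 + 9753.61 + 161.95 = 204504.20
Import duty = 204504.20 × 21.8% = 44581.92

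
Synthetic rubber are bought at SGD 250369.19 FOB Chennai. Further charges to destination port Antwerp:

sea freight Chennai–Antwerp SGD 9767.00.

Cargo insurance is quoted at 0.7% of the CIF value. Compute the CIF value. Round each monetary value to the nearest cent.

CIF value: SGD 261969.98

Let C be the CIF value. C = FOB price + freight + 0.7% × C
C − 0.7% × C = 250369.19 + 9767.00
0.993 × C = 260136.19
C = 260136.19 / 0.993 = 261969.98
Insurance premium = 0.7% × 261969.98 = 1833.79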